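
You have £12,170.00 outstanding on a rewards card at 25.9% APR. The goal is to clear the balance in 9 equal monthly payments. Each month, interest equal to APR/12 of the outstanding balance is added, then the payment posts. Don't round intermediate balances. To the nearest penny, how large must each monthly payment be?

£1,502.30

Monthly rate r = 25.9%/12 = 2.15833% = 0.0215833.
Level-payment amortization: P = B₀·r / (1 − (1+r)^(−n)) = 12170.00·0.0215833 / (1 − 1.02158^(−9)).
Denominator 1 − (1+r)^(−9) = 0.17484448.
P = 262.669 / 0.17484448 ≈ 1502.30.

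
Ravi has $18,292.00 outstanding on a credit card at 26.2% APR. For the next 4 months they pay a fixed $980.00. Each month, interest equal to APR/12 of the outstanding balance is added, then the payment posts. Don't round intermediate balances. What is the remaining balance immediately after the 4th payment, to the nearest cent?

$15,892.33

Monthly rate r = 26.2%/12 = 2.18333% = 0.0218333.
Each month: B ← B·(1+r) − $980.00.
Month 1: interest $399.38; balance after payment $17,711.38.
Month 2: interest $386.70; balance after payment $17,118.07.
Month 3: interest $373.74; balance after payment $16,511.82.
Month 4: interest $360.51; balance after payment $15,892.33.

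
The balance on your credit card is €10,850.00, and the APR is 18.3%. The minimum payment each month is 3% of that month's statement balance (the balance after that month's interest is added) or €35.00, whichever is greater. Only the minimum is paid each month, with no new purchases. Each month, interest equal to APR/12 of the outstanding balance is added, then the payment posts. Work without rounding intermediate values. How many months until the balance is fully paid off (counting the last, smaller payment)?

Monthly rate r = 18.3%/12 = 1.525% = 0.01525.
While 3% of the post-interest balance exceeds €35.00, each month B ← (B·(1+r))·(1 − 0.03), i.e. B shrinks by the factor (1+r)·0.97 = 0.98479.
This holds for months 1–147. Entering month 148 the balance is €1,140.53; 3% of the post-interest balance is now below €35.00, so the flat €35.00 minimum applies from here.
From month 148 a fixed €35.00 at rate r clears €1,140.53 in 46 more payments. Total: 147 + 46 = 193 months.

193 months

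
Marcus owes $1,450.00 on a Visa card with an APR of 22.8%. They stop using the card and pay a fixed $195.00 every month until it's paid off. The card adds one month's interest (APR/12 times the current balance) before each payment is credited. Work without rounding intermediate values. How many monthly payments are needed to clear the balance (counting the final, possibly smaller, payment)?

Monthly rate r = 22.8%/12 = 1.9% = 0.019.
Recurrence: B ← B·(1+r) − $195.00.
Month 1: interest $27.55; balance after payment $1,282.55.
Month 2: interest $24.37; balance after payment $1,111.92.
Closed form: n = −ln(1 − rB₀/P)/ln(1+r) = −ln(0.85872)/ln(1.019) ≈ 8.092, so the balance reaches zero during payment 9.

9 payments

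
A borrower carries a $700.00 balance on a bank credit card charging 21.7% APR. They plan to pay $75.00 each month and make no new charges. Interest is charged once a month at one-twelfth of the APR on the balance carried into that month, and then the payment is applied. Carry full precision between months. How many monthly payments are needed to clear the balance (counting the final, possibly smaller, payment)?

11 payments

Monthly rate r = 21.7%/12 = 1.80833% = 0.0180833.
Recurrence: B ← B·(1+r) − $75.00.
Month 1: interest $12.66; balance after payment $637.66.
Month 2: interest $11.53; balance after payment $574.19.
Closed form: n = −ln(1 − rB₀/P)/ln(1+r) = −ln(0.83122)/ln(1.01808) ≈ 10.315, so the balance reaches zero during payment 11.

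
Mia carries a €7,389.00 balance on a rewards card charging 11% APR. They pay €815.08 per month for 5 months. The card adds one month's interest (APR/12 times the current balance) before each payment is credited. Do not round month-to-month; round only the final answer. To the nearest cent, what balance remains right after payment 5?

€3,583.12

Monthly rate r = 11%/12 = 0.916667% = 0.00916667.
Each month: B ← B·(1+r) − €815.08.
Month 1: interest €67.73; balance after payment €6,641.65.
Month 2: interest €60.88; balance after payment €5,887.45.
Month 3: interest €53.97; balance after payment €5,126.34.
Month 4: interest €46.99; balance after payment €4,358.25.
Month 5: interest €39.95; balance after payment €3,583.12.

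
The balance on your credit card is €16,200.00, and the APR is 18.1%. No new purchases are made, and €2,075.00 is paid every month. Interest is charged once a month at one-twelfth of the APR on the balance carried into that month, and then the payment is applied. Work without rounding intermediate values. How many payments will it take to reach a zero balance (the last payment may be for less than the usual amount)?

9 payments

Monthly rate r = 18.1%/12 = 1.50833% = 0.0150833.
Recurrence: B ← B·(1+r) − €2,075.00.
Month 1: interest €244.35; balance after payment €14,369.35.
Month 2: interest €216.74; balance after payment €12,511.09.
Closed form: n = −ln(1 − rB₀/P)/ln(1+r) = −ln(0.88224)/ln(1.01508) ≈ 8.369, so the balance reaches zero during payment 9.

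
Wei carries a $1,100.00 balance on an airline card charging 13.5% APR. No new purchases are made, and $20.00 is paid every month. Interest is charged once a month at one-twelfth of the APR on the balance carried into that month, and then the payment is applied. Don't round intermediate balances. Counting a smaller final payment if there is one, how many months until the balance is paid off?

87 months

Monthly rate r = 13.5%/12 = 1.125% = 0.01125.
Recurrence: B ← B·(1+r) − $20.00.
Month 1: interest $12.38; balance after payment $1,092.38.
Month 2: interest $12.29; balance after payment $1,084.66.
Closed form: n = −ln(1 − rB₀/P)/ln(1+r) = −ln(0.38125)/ln(1.01125) ≈ 86.197, so the balance reaches zero during payment 87.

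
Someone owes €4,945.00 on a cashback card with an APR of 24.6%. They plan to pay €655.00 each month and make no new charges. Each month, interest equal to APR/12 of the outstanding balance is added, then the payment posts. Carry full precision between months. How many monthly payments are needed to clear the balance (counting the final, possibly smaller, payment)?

9 months

Monthly rate r = 24.6%/12 = 2.05% = 0.0205.
Recurrence: B ← B·(1+r) − €655.00.
Month 1: interest €101.37; balance after payment €4,391.37.
Month 2: interest €90.02; balance after payment €3,826.40.
Closed form: n = −ln(1 − rB₀/P)/ln(1+r) = −ln(0.84523)/ln(1.0205) ≈ 8.286, so the balance reaches zero during payment 9.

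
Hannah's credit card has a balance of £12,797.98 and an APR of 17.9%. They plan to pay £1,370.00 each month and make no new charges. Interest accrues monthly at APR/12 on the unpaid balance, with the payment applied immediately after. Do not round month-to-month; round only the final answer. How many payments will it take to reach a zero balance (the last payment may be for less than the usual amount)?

Monthly rate r = 17.9%/12 = 1.49167% = 0.0149167.
Recurrence: B ← B·(1+r) − £1,370.00.
Month 1: interest £190.90; balance after payment £11,618.88.
Month 2: interest £173.32; balance after payment £10,422.20.
Closed form: n = −ln(1 − rB₀/P)/ln(1+r) = −ln(0.86065)/ln(1.01492) ≈ 10.135, so the balance reaches zero during payment 11.

11 payments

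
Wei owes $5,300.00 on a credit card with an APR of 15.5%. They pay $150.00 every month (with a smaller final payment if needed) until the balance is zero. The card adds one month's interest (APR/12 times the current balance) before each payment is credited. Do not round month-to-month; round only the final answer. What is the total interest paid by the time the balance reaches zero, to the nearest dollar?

Monthly rate r = 15.5%/12 = 1.29167% = 0.0129167.
Payoff takes n = ⌈−ln(1 − rB₀/P)/ln(1+r)⌉ = ⌈47.493⌉ = 48 payments; the last is $74.17.
Total paid = 47·$150.00 + $74.17 = $7,124.17.
Total interest = total paid − principal = $7,124.17 − $5,300.00 = $1,824.17.

$1,824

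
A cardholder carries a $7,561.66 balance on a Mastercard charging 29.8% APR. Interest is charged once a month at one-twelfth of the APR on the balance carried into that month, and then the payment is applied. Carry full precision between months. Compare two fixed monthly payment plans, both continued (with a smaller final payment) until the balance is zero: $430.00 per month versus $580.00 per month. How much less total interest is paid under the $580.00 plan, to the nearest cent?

$811.97

Monthly rate r = 29.8%/12 = 2.48333% = 0.0248333.
At $430.00/mo: n = ⌈−ln(1 − rB₀/P)/ln(1+r)⌉ = 24 payments (last $172.25); total interest = total paid − $7,561.66 = $2,500.59.
At $580.00/mo: 16 payments (last $550.28); total interest $1,688.62.
Interest saved = $2,500.59 − $1,688.62 = $811.97.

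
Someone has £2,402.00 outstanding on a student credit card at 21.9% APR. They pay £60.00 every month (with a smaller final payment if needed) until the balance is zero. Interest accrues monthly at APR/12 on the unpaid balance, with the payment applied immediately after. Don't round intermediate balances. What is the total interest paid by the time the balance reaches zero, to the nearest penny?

£1,949.44

Monthly rate r = 21.9%/12 = 1.825% = 0.01825.
Payoff takes n = ⌈−ln(1 − rB₀/P)/ln(1+r)⌉ = ⌈72.522⌉ = 73 payments; the last is £31.44.
Total paid = 72·£60.00 + £31.44 = £4,351.44.
Total interest = total paid − principal = £4,351.44 − £2,402.00 = £1,949.44.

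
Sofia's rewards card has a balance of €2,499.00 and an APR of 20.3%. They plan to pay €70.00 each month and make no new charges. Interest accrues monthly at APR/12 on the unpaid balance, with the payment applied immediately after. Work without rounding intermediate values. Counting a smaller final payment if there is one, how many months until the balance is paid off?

Monthly rate r = 20.3%/12 = 1.69167% = 0.0169167.
Recurrence: B ← B·(1+r) − €70.00.
Month 1: interest €42.27; balance after payment €2,471.27.
Month 2: interest €41.81; balance after payment €2,443.08.
Closed form: n = −ln(1 − rB₀/P)/ln(1+r) = −ln(0.39608)/ln(1.01692) ≈ 55.210, so the balance reaches zero during payment 56.

56 months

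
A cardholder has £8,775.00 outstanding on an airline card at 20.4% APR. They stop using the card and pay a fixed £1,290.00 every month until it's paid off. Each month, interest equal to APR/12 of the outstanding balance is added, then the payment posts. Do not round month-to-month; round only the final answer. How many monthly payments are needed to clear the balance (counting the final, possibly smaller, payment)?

8 months

Monthly rate r = 20.4%/12 = 1.7% = 0.017.
Recurrence: B ← B·(1+r) − £1,290.00.
Month 1: interest £149.17; balance after payment £7,634.17.
Month 2: interest £129.78; balance after payment £6,473.96.
Closed form: n = −ln(1 − rB₀/P)/ln(1+r) = −ln(0.88436)/ln(1.017) ≈ 7.290, so the balance reaches zero during payment 8.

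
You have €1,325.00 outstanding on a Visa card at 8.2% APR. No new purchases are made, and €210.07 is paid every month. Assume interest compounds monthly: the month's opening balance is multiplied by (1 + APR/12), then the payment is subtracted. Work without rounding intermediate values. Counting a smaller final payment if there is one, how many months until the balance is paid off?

Monthly rate r = 8.2%/12 = 0.683333% = 0.00683333.
Recurrence: B ← B·(1+r) − €210.07.
Month 1: interest €9.05; balance after payment €1,123.98.
Month 2: interest €7.68; balance after payment €921.59.
Closed form: n = −ln(1 − rB₀/P)/ln(1+r) = −ln(0.9569)/ln(1.00683) ≈ 6.469, so the balance reaches zero during payment 7.

7 months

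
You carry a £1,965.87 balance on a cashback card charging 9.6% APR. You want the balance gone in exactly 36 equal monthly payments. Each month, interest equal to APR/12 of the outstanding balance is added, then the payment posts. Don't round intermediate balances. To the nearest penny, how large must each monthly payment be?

Monthly rate r = 9.6%/12 = 0.8% = 0.008.
Level-payment amortization: P = B₀·r / (1 − (1+r)^(−n)) = 1965.87·0.008 / (1 − 1.008^(−36)).
Denominator 1 − (1+r)^(−36) = 0.249378769.
P = 15.727 / 0.249378769 ≈ 63.06.

£63.06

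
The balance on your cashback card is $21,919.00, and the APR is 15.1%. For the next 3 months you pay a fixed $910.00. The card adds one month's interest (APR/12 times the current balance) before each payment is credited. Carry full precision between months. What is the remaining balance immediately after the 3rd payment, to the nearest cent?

$19,992.40

Monthly rate r = 15.1%/12 = 1.25833% = 0.0125833.
Each month: B ← B·(1+r) − $910.00.
Month 1: interest $275.81; balance after payment $21,284.81.
Month 2: interest $267.83; balance after payment $20,642.65.
Month 3: interest $259.75; balance after payment $19,992.40.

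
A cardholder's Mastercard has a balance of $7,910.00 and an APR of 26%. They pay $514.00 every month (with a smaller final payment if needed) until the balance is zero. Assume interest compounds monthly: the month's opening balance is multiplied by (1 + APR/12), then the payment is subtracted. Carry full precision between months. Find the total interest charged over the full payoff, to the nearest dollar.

$1,817

Monthly rate r = 26%/12 = 2.16667% = 0.0216667.
Payoff takes n = ⌈−ln(1 − rB₀/P)/ln(1+r)⌉ = ⌈18.923⌉ = 19 payments; the last is $474.60.
Total paid = 18·$514.00 + $474.60 = $9,726.60.
Total interest = total paid − principal = $9,726.60 − $7,910.00 = $1,816.60.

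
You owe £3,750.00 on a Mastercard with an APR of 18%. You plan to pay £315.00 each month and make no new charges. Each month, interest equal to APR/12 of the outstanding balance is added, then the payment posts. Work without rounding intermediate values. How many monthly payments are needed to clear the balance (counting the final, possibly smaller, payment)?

14 payments

Monthly rate r = 18%/12 = 1.5% = 0.015.
Recurrence: B ← B·(1+r) − £315.00.
Month 1: interest £56.25; balance after payment £3,491.25.
Month 2: interest £52.37; balance after payment £3,228.62.
Closed form: n = −ln(1 − rB₀/P)/ln(1+r) = −ln(0.82143)/ln(1.015) ≈ 13.212, so the balance reaches zero during payment 14.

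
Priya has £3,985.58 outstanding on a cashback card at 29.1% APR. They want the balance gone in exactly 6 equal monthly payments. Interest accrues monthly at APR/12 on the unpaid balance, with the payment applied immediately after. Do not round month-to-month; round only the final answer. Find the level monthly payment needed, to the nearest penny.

£721.77

Monthly rate r = 29.1%/12 = 2.425% = 0.02425.
Level-payment amortization: P = B₀·r / (1 − (1+r)^(−n)) = 3985.58·0.02425 / (1 − 1.02425^(−6)).
Denominator 1 − (1+r)^(−6) = 0.133907726.
P = 96.6503 / 0.133907726 ≈ 721.77.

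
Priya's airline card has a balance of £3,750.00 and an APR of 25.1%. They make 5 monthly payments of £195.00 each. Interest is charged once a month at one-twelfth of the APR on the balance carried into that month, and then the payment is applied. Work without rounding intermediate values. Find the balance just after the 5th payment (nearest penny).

Monthly rate r = 25.1%/12 = 2.09167% = 0.0209167.
Each month: B ← B·(1+r) − £195.00.
Month 1: interest £78.44; balance after payment £3,633.44.
Month 2: interest £76.00; balance after payment £3,514.44.
Month 3: interest £73.51; balance after payment £3,392.95.
Month 4: interest £70.97; balance after payment £3,268.92.
Month 5: interest £68.37; balance after payment £3,142.29.

£3,142.29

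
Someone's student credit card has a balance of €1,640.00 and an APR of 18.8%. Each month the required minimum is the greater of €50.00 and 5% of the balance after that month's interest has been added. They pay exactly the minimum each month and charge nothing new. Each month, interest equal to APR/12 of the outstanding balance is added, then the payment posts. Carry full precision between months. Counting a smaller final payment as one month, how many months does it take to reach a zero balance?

Monthly rate r = 18.8%/12 = 1.56667% = 0.0156667.
While 5% of the post-interest balance exceeds €50.00, each month B ← (B·(1+r))·(1 − 0.05), i.e. B shrinks by the factor (1+r)·0.95 = 0.96488.
This holds for months 1–15. Entering month 16 the balance is €959.33; 5% of the post-interest balance is now below €50.00, so the flat €50.00 minimum applies from here.
From month 16 a fixed €50.00 at rate r clears €959.33 in 23 more payments. Total: 15 + 23 = 38 months.

38 months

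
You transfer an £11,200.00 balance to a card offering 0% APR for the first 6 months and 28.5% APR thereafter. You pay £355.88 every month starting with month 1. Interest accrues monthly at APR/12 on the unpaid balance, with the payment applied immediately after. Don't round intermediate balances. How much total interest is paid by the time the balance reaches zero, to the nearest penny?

£5,017.32

Promo months 1–6 at r₀ = 0%/12 = 0; months 7+ at r₁ = 28.5%/12 = 0.02375.
After month 6 (no interest yet): B = £11,200.00 − 6·£355.88 = £9,064.72.
Then at r₁ with £355.88/mo: n₂ = −ln(1 − r₁·B/P)/ln(1+r₁) ≈ 39.57 → 40 more payments.
Total paid = 45·£355.88 + £202.72 = £16,217.32; interest = £16,217.32 − £11,200.00 = £5,017.32.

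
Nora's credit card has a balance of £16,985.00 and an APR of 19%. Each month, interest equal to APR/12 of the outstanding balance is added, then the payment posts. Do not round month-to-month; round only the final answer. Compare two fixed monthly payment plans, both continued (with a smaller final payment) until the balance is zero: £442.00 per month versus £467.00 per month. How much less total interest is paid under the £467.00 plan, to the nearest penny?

£883.11

Monthly rate r = 19%/12 = 1.58333% = 0.0158333.
At £442.00/mo: n = ⌈−ln(1 − rB₀/P)/ln(1+r)⌉ = 60 payments (last £303.51); total interest = total paid − £16,985.00 = £9,396.51.
At £467.00/mo: 55 payments (last £280.40); total interest £8,513.40.
Interest saved = £9,396.51 − £8,513.40 = £883.11.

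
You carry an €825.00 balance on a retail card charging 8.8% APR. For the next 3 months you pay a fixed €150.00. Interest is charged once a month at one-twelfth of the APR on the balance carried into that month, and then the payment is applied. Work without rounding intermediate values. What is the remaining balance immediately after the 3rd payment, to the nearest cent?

Monthly rate r = 8.8%/12 = 0.733333% = 0.00733333.
Each month: B ← B·(1+r) − €150.00.
Month 1: interest €6.05; balance after payment €681.05.
Month 2: interest €4.99; balance after payment €536.04.
Month 3: interest €3.93; balance after payment €389.98.

€389.98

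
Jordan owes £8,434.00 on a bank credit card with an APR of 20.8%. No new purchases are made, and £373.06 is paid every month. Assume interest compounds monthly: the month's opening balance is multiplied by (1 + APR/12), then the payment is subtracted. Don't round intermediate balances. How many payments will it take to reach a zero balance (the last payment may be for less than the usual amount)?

29 months

Monthly rate r = 20.8%/12 = 1.73333% = 0.0173333.
Recurrence: B ← B·(1+r) − £373.06.
Month 1: interest £146.19; balance after payment £8,207.13.
Month 2: interest £142.26; balance after payment £7,976.33.
Closed form: n = −ln(1 − rB₀/P)/ln(1+r) = −ln(0.60813)/ln(1.01733) ≈ 28.942, so the balance reaches zero during payment 29.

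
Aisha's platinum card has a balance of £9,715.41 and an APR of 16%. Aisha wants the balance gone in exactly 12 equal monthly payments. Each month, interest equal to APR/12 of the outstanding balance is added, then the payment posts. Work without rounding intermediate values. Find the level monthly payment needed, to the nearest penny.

Monthly rate r = 16%/12 = 1.33333% = 0.0133333.
Level-payment amortization: P = B₀·r / (1 − (1+r)^(−n)) = 9715.41·0.0133333 / (1 − 1.01333^(−12)).
Denominator 1 − (1+r)^(−12) = 0.146954781.
P = 129.539 / 0.146954781 ≈ 881.49.

£881.49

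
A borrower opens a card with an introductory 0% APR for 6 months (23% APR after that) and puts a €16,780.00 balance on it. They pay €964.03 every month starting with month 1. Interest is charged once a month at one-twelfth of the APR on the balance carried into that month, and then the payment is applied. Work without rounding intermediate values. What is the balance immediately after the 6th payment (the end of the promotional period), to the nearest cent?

Promo months 1–6 at r₀ = 0%/12 = 0; months 7+ at r₁ = 23%/12 = 0.0191667.
After month 6 (no interest yet): B = €16,780.00 − 6·€964.03 = €10,995.82.

€10,995.82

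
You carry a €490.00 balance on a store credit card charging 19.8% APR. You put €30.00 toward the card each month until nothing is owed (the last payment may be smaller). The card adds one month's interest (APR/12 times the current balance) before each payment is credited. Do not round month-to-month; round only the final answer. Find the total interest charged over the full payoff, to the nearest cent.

€85.69

Monthly rate r = 19.8%/12 = 1.65% = 0.0165.
Payoff takes n = ⌈−ln(1 − rB₀/P)/ln(1+r)⌉ = ⌈19.188⌉ = 20 payments; the last is €5.69.
Total paid = 19·€30.00 + €5.69 = €575.69.
Total interest = total paid − principal = €575.69 − €490.00 = €85.69.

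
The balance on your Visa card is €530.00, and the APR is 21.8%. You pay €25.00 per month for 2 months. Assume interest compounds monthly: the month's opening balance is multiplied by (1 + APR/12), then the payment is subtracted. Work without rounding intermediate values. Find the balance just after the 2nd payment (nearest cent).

€498.98

Monthly rate r = 21.8%/12 = 1.81667% = 0.0181667.
Each month: B ← B·(1+r) − €25.00.
Month 1: interest €9.63; balance after payment €514.63.
Month 2: interest €9.35; balance after payment €498.98.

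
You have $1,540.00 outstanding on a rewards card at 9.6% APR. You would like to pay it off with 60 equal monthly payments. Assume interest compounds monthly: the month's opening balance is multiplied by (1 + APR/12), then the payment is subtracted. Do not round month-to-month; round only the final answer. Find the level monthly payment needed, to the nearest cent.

Monthly rate r = 9.6%/12 = 0.8% = 0.008.
Level-payment amortization: P = B₀·r / (1 − (1+r)^(−n)) = 1540.00·0.008 / (1 − 1.008^(−60)).
Denominator 1 − (1+r)^(−60) = 0.380033713.
P = 12.32 / 0.380033713 ≈ 32.42.

$32.42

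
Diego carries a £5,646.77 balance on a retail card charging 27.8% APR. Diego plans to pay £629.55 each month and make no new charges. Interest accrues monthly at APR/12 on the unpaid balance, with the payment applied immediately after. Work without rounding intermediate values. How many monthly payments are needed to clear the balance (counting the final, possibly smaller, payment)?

Monthly rate r = 27.8%/12 = 2.31667% = 0.0231667.
Recurrence: B ← B·(1+r) − £629.55.
Month 1: interest £130.82; balance after payment £5,148.04.
Month 2: interest £119.26; balance after payment £4,637.75.
Closed form: n = −ln(1 − rB₀/P)/ln(1+r) = −ln(0.79221)/ln(1.02317) ≈ 10.171, so the balance reaches zero during payment 11.

11 months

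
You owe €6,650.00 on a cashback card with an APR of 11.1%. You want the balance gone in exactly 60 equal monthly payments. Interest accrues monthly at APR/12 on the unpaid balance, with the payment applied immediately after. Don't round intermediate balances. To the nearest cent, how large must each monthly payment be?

€144.92

Monthly rate r = 11.1%/12 = 0.925% = 0.00925.
Level-payment amortization: P = B₀·r / (1 − (1+r)^(−n)) = 6650.00·0.00925 / (1 − 1.00925^(−60)).
Denominator 1 − (1+r)^(−60) = 0.424461322.
P = 61.5125 / 0.424461322 ≈ 144.92.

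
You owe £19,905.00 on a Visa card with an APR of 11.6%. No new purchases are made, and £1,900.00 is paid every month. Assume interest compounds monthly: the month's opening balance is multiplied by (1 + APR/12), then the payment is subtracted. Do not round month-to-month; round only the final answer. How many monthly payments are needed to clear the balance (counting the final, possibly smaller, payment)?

12 months

Monthly rate r = 11.6%/12 = 0.966667% = 0.00966667.
Recurrence: B ← B·(1+r) − £1,900.00.
Month 1: interest £192.42; balance after payment £18,197.42.
Month 2: interest £175.91; balance after payment £16,473.32.
Closed form: n = −ln(1 − rB₀/P)/ln(1+r) = −ln(0.89873)/ln(1.00967) ≈ 11.099, so the balance reaches zero during payment 12.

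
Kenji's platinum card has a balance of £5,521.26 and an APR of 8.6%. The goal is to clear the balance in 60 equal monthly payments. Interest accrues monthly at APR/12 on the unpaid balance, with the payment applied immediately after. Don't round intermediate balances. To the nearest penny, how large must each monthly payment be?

Monthly rate r = 8.6%/12 = 0.716667% = 0.00716667.
Level-payment amortization: P = B₀·r / (1 − (1+r)^(−n)) = 5521.26·0.00716667 / (1 − 1.00717^(−60)).
Denominator 1 − (1+r)^(−60) = 0.348492577.
P = 39.569 / 0.348492577 ≈ 113.54.

£113.54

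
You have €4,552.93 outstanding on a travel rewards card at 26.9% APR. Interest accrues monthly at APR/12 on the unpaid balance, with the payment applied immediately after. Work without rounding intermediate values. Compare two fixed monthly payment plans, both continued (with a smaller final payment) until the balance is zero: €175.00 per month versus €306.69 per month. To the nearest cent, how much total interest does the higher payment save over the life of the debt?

Monthly rate r = 26.9%/12 = 2.24167% = 0.0224167.
At €175.00/mo: n = ⌈−ln(1 − rB₀/P)/ln(1+r)⌉ = 40 payments (last €83.96); total interest = total paid − €4,552.93 = €2,356.03.
At €306.69/mo: 19 payments (last €78.08); total interest €1,045.57.
Interest saved = €2,356.03 − €1,045.57 = €1,310.46.

€1,310.46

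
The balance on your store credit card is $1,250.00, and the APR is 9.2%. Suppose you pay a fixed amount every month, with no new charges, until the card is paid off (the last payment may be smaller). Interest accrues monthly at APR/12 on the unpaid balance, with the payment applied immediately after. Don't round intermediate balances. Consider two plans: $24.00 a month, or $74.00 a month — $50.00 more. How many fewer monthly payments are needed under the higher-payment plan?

48 fewer payments

Monthly rate r = 9.2%/12 = 0.766667% = 0.00766667.
At $24.00/mo: n = ⌈−ln(1 − rB₀/P)/ln(1+r)⌉ = 67 payments (last $17.61); total interest = total paid − $1,250.00 = $351.61.
At $74.00/mo: 19 payments (last $11.85); total interest $93.85.
Payments saved = 67 − 19 = 48.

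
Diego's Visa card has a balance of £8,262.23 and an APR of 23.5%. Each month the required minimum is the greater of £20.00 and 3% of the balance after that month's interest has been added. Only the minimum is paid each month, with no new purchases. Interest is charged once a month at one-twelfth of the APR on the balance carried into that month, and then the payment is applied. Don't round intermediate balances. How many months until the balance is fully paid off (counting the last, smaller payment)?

282 months

Monthly rate r = 23.5%/12 = 1.95833% = 0.0195833.
While 3% of the post-interest balance exceeds £20.00, each month B ← (B·(1+r))·(1 − 0.03), i.e. B shrinks by the factor (1+r)·0.97 = 0.989.
This holds for months 1–230. Entering month 231 the balance is £648.37; 3% of the post-interest balance is now below £20.00, so the flat £20.00 minimum applies from here.
From month 231 a fixed £20.00 at rate r clears £648.37 in 52 more payments. Total: 230 + 52 = 282 months.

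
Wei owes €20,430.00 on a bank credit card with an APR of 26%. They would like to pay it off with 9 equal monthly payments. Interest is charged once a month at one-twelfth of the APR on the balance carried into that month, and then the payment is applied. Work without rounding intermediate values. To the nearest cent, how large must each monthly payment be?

Monthly rate r = 26%/12 = 2.16667% = 0.0216667.
Level-payment amortization: P = B₀·r / (1 − (1+r)^(−n)) = 20430.00·0.0216667 / (1 − 1.02167^(−9)).
Denominator 1 − (1+r)^(−9) = 0.175450025.
P = 442.65 / 0.175450025 ≈ 2522.94.

€2,522.94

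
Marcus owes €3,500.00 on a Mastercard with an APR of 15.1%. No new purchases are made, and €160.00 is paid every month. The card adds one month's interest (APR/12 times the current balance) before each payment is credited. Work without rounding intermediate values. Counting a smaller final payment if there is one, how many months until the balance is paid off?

26 months

Monthly rate r = 15.1%/12 = 1.25833% = 0.0125833.
Recurrence: B ← B·(1+r) − €160.00.
Month 1: interest €44.04; balance after payment €3,384.04.
Month 2: interest €42.58; balance after payment €3,266.62.
Closed form: n = −ln(1 − rB₀/P)/ln(1+r) = −ln(0.72474)/ln(1.01258) ≈ 25.746, so the balance reaches zero during payment 26.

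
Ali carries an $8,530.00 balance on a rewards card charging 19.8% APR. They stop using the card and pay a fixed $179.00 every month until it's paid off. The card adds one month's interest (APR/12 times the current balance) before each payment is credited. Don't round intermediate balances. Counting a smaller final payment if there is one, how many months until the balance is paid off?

Monthly rate r = 19.8%/12 = 1.65% = 0.0165.
Recurrence: B ← B·(1+r) − $179.00.
Month 1: interest $140.75; balance after payment $8,491.75.
Month 2: interest $140.11; balance after payment $8,452.86.
Closed form: n = −ln(1 − rB₀/P)/ln(1+r) = −ln(0.21372)/ln(1.0165) ≈ 94.291, so the balance reaches zero during payment 95.

95 months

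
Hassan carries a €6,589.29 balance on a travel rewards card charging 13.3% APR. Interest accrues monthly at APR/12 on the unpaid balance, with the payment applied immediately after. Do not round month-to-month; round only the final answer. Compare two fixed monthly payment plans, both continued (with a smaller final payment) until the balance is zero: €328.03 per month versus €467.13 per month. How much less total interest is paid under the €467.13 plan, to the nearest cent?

Monthly rate r = 13.3%/12 = 1.10833% = 0.0110833.
At €328.03/mo: n = ⌈−ln(1 − rB₀/P)/ln(1+r)⌉ = 23 payments (last €278.63); total interest = total paid − €6,589.29 = €906.00.
At €467.13/mo: 16 payments (last €198.58); total interest €616.24.
Interest saved = €906.00 − €616.24 = €289.76.

€289.76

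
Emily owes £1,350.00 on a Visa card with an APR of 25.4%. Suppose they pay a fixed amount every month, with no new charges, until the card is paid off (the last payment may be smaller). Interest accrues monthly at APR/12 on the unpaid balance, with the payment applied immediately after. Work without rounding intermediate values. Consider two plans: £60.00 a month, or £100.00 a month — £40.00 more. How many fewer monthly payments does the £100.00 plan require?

Monthly rate r = 25.4%/12 = 2.11667% = 0.0211667.
At £60.00/mo: n = ⌈−ln(1 − rB₀/P)/ln(1+r)⌉ = 31 payments (last £52.68); total interest = total paid − £1,350.00 = £502.68.
At £100.00/mo: 17 payments (last £6.70); total interest £256.70.
Payments saved = 31 − 17 = 14.

14 fewer payments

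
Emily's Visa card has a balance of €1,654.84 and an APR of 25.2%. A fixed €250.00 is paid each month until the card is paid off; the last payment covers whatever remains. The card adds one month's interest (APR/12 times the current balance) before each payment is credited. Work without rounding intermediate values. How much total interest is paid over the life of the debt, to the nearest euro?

€146

Monthly rate r = 25.2%/12 = 2.1% = 0.021.
Payoff takes n = ⌈−ln(1 − rB₀/P)/ln(1+r)⌉ = ⌈7.202⌉ = 8 payments; the last is €50.83.
Total paid = 7·€250.00 + €50.83 = €1,800.83.
Total interest = total paid − principal = €1,800.83 − €1,654.84 = €145.99.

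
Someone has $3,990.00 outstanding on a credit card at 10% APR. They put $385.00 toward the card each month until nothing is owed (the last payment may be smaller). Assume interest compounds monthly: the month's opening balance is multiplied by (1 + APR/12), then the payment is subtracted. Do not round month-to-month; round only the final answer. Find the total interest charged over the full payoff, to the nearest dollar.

Monthly rate r = 10%/12 = 0.833333% = 0.00833333.
Payoff takes n = ⌈−ln(1 − rB₀/P)/ln(1+r)⌉ = ⌈10.884⌉ = 11 payments; the last is $340.43.
Total paid = 10·$385.00 + $340.43 = $4,190.43.
Total interest = total paid − principal = $4,190.43 − $3,990.00 = $200.43.

$200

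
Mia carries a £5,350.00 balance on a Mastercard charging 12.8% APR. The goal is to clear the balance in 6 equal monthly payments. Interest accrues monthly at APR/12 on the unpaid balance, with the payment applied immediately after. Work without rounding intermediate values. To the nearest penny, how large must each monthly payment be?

Monthly rate r = 12.8%/12 = 1.06667% = 0.0106667.
Level-payment amortization: P = B₀·r / (1 − (1+r)^(−n)) = 5350.00·0.0106667 / (1 − 1.01067^(−6)).
Denominator 1 − (1+r)^(−6) = 0.0616770329.
P = 57.0667 / 0.0616770329 ≈ 925.25.

£925.25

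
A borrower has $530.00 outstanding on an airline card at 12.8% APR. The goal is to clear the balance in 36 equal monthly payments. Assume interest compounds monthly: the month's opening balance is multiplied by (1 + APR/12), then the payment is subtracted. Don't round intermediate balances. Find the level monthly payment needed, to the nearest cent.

Monthly rate r = 12.8%/12 = 1.06667% = 0.0106667.
Level-payment amortization: P = B₀·r / (1 − (1+r)^(−n)) = 530.00·0.0106667 / (1 − 1.01067^(−36)).
Denominator 1 − (1+r)^(−36) = 0.317482047.
P = 5.65333 / 0.317482047 ≈ 17.81.

$17.81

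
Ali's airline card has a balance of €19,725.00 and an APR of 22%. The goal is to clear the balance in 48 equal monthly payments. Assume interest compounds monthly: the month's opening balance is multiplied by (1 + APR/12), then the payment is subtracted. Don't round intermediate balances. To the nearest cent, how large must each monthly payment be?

Monthly rate r = 22%/12 = 1.83333% = 0.0183333.
Level-payment amortization: P = B₀·r / (1 − (1+r)^(−n)) = 19725.00·0.0183333 / (1 − 1.01833^(−48)).
Denominator 1 − (1+r)^(−48) = 0.581898306.
P = 361.625 / 0.581898306 ≈ 621.46.

€621.46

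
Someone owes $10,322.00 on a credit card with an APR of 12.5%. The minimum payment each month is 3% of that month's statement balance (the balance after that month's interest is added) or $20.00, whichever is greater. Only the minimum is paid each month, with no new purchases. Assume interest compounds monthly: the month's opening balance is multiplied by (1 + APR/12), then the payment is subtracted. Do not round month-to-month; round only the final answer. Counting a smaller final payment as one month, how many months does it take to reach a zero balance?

Monthly rate r = 12.5%/12 = 1.04167% = 0.0104167.
While 3% of the post-interest balance exceeds $20.00, each month B ← (B·(1+r))·(1 − 0.03), i.e. B shrinks by the factor (1+r)·0.97 = 0.9801.
This holds for months 1–137. Entering month 138 the balance is $657.75; 3% of the post-interest balance is now below $20.00, so the flat $20.00 minimum applies from here.
From month 138 a fixed $20.00 at rate r clears $657.75 in 41 more payments. Total: 137 + 41 = 178 months.

178 months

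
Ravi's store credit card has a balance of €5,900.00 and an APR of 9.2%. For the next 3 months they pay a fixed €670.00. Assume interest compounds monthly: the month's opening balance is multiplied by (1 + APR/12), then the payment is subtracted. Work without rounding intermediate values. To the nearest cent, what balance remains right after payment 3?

€4,011.29

Monthly rate r = 9.2%/12 = 0.766667% = 0.00766667.
Each month: B ← B·(1+r) − €670.00.
Month 1: interest €45.23; balance after payment €5,275.23.
Month 2: interest €40.44; balance after payment €4,645.68.
Month 3: interest €35.62; balance after payment €4,011.29.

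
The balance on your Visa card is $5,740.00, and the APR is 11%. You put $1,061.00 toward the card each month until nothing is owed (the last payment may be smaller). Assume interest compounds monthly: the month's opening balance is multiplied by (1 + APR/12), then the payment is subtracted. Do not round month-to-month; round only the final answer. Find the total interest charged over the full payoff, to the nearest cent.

$175.34

Monthly rate r = 11%/12 = 0.916667% = 0.00916667.
Payoff takes n = ⌈−ln(1 − rB₀/P)/ln(1+r)⌉ = ⌈5.574⌉ = 6 payments; the last is $610.34.
Total paid = 5·$1,061.00 + $610.34 = $5,915.34.
Total interest = total paid − principal = $5,915.34 − $5,740.00 = $175.34.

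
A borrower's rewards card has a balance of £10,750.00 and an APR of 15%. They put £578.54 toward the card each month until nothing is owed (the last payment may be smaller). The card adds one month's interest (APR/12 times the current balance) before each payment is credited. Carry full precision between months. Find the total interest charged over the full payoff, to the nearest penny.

£1,560.20

Monthly rate r = 15%/12 = 1.25% = 0.0125.
Payoff takes n = ⌈−ln(1 − rB₀/P)/ln(1+r)⌉ = ⌈21.277⌉ = 22 payments; the last is £160.86.
Total paid = 21·£578.54 + £160.86 = £12,310.20.
Total interest = total paid − principal = £12,310.20 − £10,750.00 = £1,560.20.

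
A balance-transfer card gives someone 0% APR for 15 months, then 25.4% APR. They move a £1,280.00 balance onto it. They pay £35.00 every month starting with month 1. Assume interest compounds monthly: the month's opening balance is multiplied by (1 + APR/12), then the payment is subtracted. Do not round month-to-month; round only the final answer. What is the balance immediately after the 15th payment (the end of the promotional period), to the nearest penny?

Promo months 1–15 at r₀ = 0%/12 = 0; months 16+ at r₁ = 25.4%/12 = 0.0211667.
After month 15 (no interest yet): B = £1,280.00 − 15·£35.00 = £755.00.

£755.00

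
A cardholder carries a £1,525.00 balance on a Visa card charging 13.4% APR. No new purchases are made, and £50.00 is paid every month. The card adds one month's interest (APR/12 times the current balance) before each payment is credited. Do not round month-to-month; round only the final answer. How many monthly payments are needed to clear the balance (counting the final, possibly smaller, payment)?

38 months

Monthly rate r = 13.4%/12 = 1.11667% = 0.0111667.
Recurrence: B ← B·(1+r) − £50.00.
Month 1: interest £17.03; balance after payment £1,492.03.
Month 2: interest £16.66; balance after payment £1,458.69.
Closed form: n = −ln(1 − rB₀/P)/ln(1+r) = −ln(0.65942)/ln(1.01117) ≈ 37.497, so the balance reaches zero during payment 38.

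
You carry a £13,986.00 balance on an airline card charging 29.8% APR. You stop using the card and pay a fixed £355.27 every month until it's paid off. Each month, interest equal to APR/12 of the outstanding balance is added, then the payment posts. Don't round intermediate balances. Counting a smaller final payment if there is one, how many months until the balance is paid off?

Monthly rate r = 29.8%/12 = 2.48333% = 0.0248333.
Recurrence: B ← B·(1+r) − £355.27.
Month 1: interest £347.32; balance after payment £13,978.05.
Month 2: interest £347.12; balance after payment £13,969.90.
Closed form: n = −ln(1 − rB₀/P)/ln(1+r) = −ln(0.02238)/ln(1.02483) ≈ 154.895, so the balance reaches zero during payment 155.

155 payments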